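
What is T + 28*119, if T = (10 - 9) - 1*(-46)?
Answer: 3379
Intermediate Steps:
T = 47 (T = 1 + 46 = 47)
T + 28*119 = 47 + 28*119 = 47 + 3332 = 3379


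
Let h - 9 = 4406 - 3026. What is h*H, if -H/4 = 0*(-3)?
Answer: 0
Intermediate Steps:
h = 1389 (h = 9 + (4406 - 3026) = 9 + 1380 = 1389)
H = 0 (H = -0*(-3) = -4*0 = 0)
h*H = 1389*0 = 0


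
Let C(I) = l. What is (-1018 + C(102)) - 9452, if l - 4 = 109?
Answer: -10357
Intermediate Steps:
l = 113 (l = 4 + 109 = 113)
C(I) = 113
(-1018 + C(102)) - 9452 = (-1018 + 113) - 9452 = -905 - 9452 = -10357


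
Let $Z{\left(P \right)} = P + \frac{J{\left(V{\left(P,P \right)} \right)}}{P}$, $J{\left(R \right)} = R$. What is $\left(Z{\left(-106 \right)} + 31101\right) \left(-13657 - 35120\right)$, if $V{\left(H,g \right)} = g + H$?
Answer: $-1511940669$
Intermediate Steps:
$V{\left(H,g \right)} = H + g$
$Z{\left(P \right)} = 2 + P$ ($Z{\left(P \right)} = P + \frac{P + P}{P} = P + \frac{2 P}{P} = P + 2 = 2 + P$)
$\left(Z{\left(-106 \right)} + 31101\right) \left(-13657 - 35120\right) = \left(\left(2 - 106\right) + 31101\right) \left(-13657 - 35120\right) = \left(-104 + 31101\right) \left(-48777\right) = 30997 \left(-48777\right) = -1511940669$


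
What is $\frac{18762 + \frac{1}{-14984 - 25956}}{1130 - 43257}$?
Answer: $- \frac{768116279}{1724679380} \approx -0.44537$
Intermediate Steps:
$\frac{18762 + \frac{1}{-14984 - 25956}}{1130 - 43257} = \frac{18762 + \frac{1}{-40940}}{-42127} = \left(18762 - \frac{1}{40940}\right) \left(- \frac{1}{42127}\right) = \frac{768116279}{40940} \left(- \frac{1}{42127}\right) = - \frac{768116279}{1724679380}$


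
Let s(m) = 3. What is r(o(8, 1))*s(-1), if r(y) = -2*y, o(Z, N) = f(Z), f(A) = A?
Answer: -48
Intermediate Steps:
o(Z, N) = Z
r(o(8, 1))*s(-1) = -2*8*3 = -16*3 = -48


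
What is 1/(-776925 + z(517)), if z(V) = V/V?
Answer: -1/776924 ≈ -1.2871e-6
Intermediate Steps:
z(V) = 1
1/(-776925 + z(517)) = 1/(-776925 + 1) = 1/(-776924) = -1/776924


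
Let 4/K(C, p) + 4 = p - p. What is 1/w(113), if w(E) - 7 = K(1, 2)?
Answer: 1/6 ≈ 0.16667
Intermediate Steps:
K(C, p) = -1 (K(C, p) = 4/(-4 + (p - p)) = 4/(-4 + 0) = 4/(-4) = 4*(-1/4) = -1)
w(E) = 6 (w(E) = 7 - 1 = 6)
1/w(113) = 1/6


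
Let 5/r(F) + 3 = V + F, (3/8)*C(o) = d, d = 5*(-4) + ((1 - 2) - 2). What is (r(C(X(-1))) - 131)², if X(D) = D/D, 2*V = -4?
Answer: 680375056/39601 ≈ 17181.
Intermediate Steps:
V = -2 (V = (½)*(-4) = -2)
X(D) = 1
d = -23 (d = -20 + (-1 - 2) = -20 - 3 = -23)
C(o) = -184/3 (C(o) = (8/3)*(-23) = -184/3)
r(F) = 5/(-5 + F) (r(F) = 5/(-3 + (-2 + F)) = 5/(-5 + F))
(r(C(X(-1))) - 131)² = (5/(-5 - 184/3) - 131)² = (5/(-199/3) - 131)² = (5*(-3/199) - 131)² = (-15/199 - 131)² = (-26084/199)² = 680375056/39601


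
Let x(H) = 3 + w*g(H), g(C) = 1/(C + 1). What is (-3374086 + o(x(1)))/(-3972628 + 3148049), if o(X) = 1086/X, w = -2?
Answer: 3373543/824579 ≈ 4.0912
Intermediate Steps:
g(C) = 1/(1 + C)
x(H) = 3 - 2/(1 + H)
(-3374086 + o(x(1)))/(-3972628 + 3148049) = (-3374086 + 1086/(((1 + 3*1)/(1 + 1))))/(-3972628 + 3148049) = (-3374086 + 1086/(((1 + 3)/2)))/(-824579) = (-3374086 + 1086/(((1/2)*4)))*(-1/824579) = (-3374086 + 1086/2)*(-1/824579) = (-3374086 + 1086*(1/2))*(-1/824579) = (-3374086 + 543)*(-1/824579) = -3373543*(-1/824579) = 3373543/824579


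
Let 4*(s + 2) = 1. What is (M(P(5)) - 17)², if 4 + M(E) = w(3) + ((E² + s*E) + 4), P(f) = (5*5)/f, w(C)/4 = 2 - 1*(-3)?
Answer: 5929/16 ≈ 370.56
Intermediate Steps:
w(C) = 20 (w(C) = 4*(2 - 1*(-3)) = 4*(2 + 3) = 4*5 = 20)
s = -7/4 (s = -2 + (¼)*1 = -2 + ¼ = -7/4 ≈ -1.7500)
P(f) = 25/f
M(E) = 20 + E² - 7*E/4 (M(E) = -4 + (20 + ((E² - 7*E/4) + 4)) = -4 + (20 + (4 + E² - 7*E/4)) = -4 + (24 + E² - 7*E/4) = 20 + E² - 7*E/4)
(M(P(5)) - 17)² = ((20 + (25/5)² - 175/(4*5)) - 17)² = ((20 + (25*(⅕))² - 175/(4*5)) - 17)² = ((20 + 5² - 7/4*5) - 17)² = ((20 + 25 - 35/4) - 17)² = (145/4 - 17)² = (77/4)² = 5929/16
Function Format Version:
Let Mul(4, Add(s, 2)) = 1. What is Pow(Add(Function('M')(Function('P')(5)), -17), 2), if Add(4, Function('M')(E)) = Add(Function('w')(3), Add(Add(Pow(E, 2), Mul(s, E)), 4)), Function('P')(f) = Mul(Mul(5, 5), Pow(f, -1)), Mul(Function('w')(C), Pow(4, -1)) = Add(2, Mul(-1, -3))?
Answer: Rational(5929, 16) ≈ 370.56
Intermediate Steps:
Function('w')(C) = 20 (Function('w')(C) = Mul(4, Add(2, Mul(-1, -3))) = Mul(4, Add(2, 3)) = Mul(4, 5) = 20)
s = Rational(-7, 4) (s = Add(-2, Mul(Rational(1, 4), 1)) = Add(-2, Rational(1, 4)) = Rational(-7, 4) ≈ -1.7500)
Function('P')(f) = Mul(25, Pow(f, -1))
Function('M')(E) = Add(20, Pow(E, 2), Mul(Rational(-7, 4), E)) (Function('M')(E) = Add(-4, Add(20, Add(Add(Pow(E, 2), Mul(Rational(-7, 4), E)), 4))) = Add(-4, Add(20, Add(4, Pow(E, 2), Mul(Rational(-7, 4), E)))) = Add(-4, Add(24, Pow(E, 2), Mul(Rational(-7, 4), E))) = Add(20, Pow(E, 2), Mul(Rational(-7, 4), E)))
Pow(Add(Function('M')(Function('P')(5)), -17), 2) = Pow(Add(Add(20, Pow(Mul(25, Pow(5, -1)), 2), Mul(Rational(-7, 4), Mul(25, Pow(5, -1)))), -17), 2) = Pow(Add(Add(20, Pow(Mul(25, Rational(1, 5)), 2), Mul(Rational(-7, 4), Mul(25, Rational(1, 5)))), -17), 2) = Pow(Add(Add(20, Pow(5, 2), Mul(Rational(-7, 4), 5)), -17), 2) = Pow(Add(Add(20, 25, Rational(-35, 4)), -17), 2) = Pow(Add(Rational(145, 4), -17), 2) = Pow(Rational(77, 4), 2) = Rational(5929, 16)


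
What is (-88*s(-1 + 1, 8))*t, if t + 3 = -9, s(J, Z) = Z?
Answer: 8448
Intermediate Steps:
t = -12 (t = -3 - 9 = -12)
(-88*s(-1 + 1, 8))*t = -88*8*(-12) = -704*(-12) = 8448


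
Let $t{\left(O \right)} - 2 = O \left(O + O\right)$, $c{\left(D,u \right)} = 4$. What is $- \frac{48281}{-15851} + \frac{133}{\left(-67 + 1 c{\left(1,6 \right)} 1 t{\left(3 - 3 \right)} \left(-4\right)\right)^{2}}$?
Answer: $\frac{3928184}{1283931} \approx 3.0595$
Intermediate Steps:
$t{\left(O \right)} = 2 + 2 O^{2}$ ($t{\left(O \right)} = 2 + O \left(O + O\right) = 2 + O 2 O = 2 + 2 O^{2}$)
$- \frac{48281}{-15851} + \frac{133}{\left(-67 + 1 c{\left(1,6 \right)} 1 t{\left(3 - 3 \right)} \left(-4\right)\right)^{2}} = - \frac{48281}{-15851} + \frac{133}{\left(-67 + 1 \cdot 4 \cdot 1 \left(2 + 2 \left(3 - 3\right)^{2}\right) \left(-4\right)\right)^{2}} = \left(-48281\right) \left(- \frac{1}{15851}\right) + \frac{133}{\left(-67 + 1 \cdot 4 \left(2 + 2 \cdot 0^{2}\right) \left(-4\right)\right)^{2}} = \frac{48281}{15851} + \frac{133}{\left(-67 + 1 \cdot 4 \left(2 + 2 \cdot 0\right) \left(-4\right)\right)^{2}} = \frac{48281}{15851} + \frac{133}{\left(-67 + 1 \cdot 4 \left(2 + 0\right) \left(-4\right)\right)^{2}} = \frac{48281}{15851} + \frac{133}{\left(-67 + 1 \cdot 4 \cdot 2 \left(-4\right)\right)^{2}} = \frac{48281}{15851} + \frac{133}{\left(-67 + 1 \cdot 8 \left(-4\right)\right)^{2}} = \frac{48281}{15851} + \frac{133}{\left(-67 + 8 \left(-4\right)\right)^{2}} = \frac{48281}{15851} + \frac{133}{\left(-67 - 32\right)^{2}} = \frac{48281}{15851} + \frac{133}{\left(-99\right)^{2}} = \frac{48281}{15851} + \frac{133}{9801} = \frac{3928184}{1283931}$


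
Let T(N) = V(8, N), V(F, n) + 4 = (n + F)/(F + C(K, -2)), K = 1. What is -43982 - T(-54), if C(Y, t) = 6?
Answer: -307823/7 ≈ -43975.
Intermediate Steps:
V(F, n) = -4 + (F + n)/(6 + F) (V(F, n) = -4 + (n + F)/(F + 6) = -4 + (F + n)/(6 + F))
T(N) = -24/7 + N/14 (T(N) = (-24 + N - 3*8)/(6 + 8) = (-24 + N - 24)/14 = (-48 + N)/14 = -24/7 + N/14)
-43982 - T(-54) = -43982 - (-24/7 + (1/14)*(-54)) = -43982 - (-24/7 - 27/7) = -43982 - 1*(-51/7) = -43982 + 51/7 = -307823/7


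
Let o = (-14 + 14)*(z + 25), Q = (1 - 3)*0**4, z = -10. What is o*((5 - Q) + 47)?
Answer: 0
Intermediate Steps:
Q = 0 (Q = -2*0 = 0)
o = 0 (o = (-14 + 14)*(-10 + 25) = 0*15 = 0)
o*((5 - Q) + 47) = 0*((5 - 1*0) + 47) = 0*((5 + 0) + 47) = 0*(5 + 47) = 0*52 = 0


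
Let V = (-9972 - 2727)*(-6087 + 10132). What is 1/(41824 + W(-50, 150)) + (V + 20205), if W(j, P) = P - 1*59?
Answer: -2152219983749/41915 ≈ -5.1347e+7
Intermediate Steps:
W(j, P) = -59 + P (W(j, P) = P - 59 = -59 + P)
V = -51367455 (V = -12699*4045 = -51367455)
1/(41824 + W(-50, 150)) + (V + 20205) = 1/(41824 + (-59 + 150)) + (-51367455 + 20205) = 1/(41824 + 91) - 51347250 = 1/41915 - 51347250 = -2152219983749/41915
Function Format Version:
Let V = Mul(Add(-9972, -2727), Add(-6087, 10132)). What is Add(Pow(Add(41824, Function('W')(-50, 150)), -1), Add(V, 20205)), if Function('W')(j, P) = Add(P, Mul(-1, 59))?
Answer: Rational(-2152219983749, 41915) ≈ -5.1347e+7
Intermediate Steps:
Function('W')(j, P) = Add(-59, P) (Function('W')(j, P) = Add(P, -59) = Add(-59, P))
V = -51367455 (V = Mul(-12699, 4045) = -51367455)
Add(Pow(Add(41824, Function('W')(-50, 150)), -1), Add(V, 20205)) = Add(Pow(Add(41824, Add(-59, 150)), -1), Add(-51367455, 20205)) = Add(Pow(Add(41824, 91), -1), -51347250) = Add(Pow(41915, -1), -51347250) = Add(Rational(1, 41915), -51347250) = Rational(-2152219983749, 41915)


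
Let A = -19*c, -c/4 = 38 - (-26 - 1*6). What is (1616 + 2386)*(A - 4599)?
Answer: 2885442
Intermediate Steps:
c = -280 (c = -4*(38 - (-26 - 1*6)) = -4*(38 - (-26 - 6)) = -4*(38 - 1*(-32)) = -4*(38 + 32) = -4*70 = -280)
A = 5320 (A = -19*(-280) = 5320)
(1616 + 2386)*(A - 4599) = (1616 + 2386)*(5320 - 4599) = 4002*721 = 2885442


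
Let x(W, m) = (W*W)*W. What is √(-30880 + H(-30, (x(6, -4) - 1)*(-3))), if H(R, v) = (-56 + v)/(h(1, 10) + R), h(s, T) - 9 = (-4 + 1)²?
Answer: I*√1109577/6 ≈ 175.56*I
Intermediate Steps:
h(s, T) = 18 (h(s, T) = 9 + (-4 + 1)² = 9 + (-3)² = 9 + 9 = 18)
x(W, m) = W³ (x(W, m) = W²*W = W³)
H(R, v) = (-56 + v)/(18 + R)
√(-30880 + H(-30, (x(6, -4) - 1)*(-3))) = √(-30880 + (-56 + (6³ - 1)*(-3))/(18 - 30)) = √(-30880 + (-56 + (216 - 1)*(-3))/(-12)) = √(-30880 - (-56 + 215*(-3))/12) = √(-30880 - (-56 - 645)/12) = √(-30880 - 1/12*(-701)) = √(-30880 + 701/12) = √(-369859/12) = I*√1109577/6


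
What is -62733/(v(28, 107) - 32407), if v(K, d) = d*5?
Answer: 20911/10624 ≈ 1.9683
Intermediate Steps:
v(K, d) = 5*d
-62733/(v(28, 107) - 32407) = -62733/(5*107 - 32407) = -62733/(535 - 32407) = -62733/(-31872) = -62733*(-1/31872) = 20911/10624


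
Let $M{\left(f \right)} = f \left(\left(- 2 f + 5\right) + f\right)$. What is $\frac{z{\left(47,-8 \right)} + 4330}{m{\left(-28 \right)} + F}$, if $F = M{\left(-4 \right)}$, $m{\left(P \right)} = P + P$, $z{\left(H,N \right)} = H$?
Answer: $- \frac{4377}{92} \approx -47.576$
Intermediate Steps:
$M{\left(f \right)} = f \left(5 - f\right)$ ($M{\left(f \right)} = f \left(\left(5 - 2 f\right) + f\right) = f \left(5 - f\right)$)
$m{\left(P \right)} = 2 P$
$F = -36$ ($F = - 4 \left(5 - -4\right) = - 4 \left(5 + 4\right) = \left(-4\right) 9 = -36$)
$\frac{z{\left(47,-8 \right)} + 4330}{m{\left(-28 \right)} + F} = \frac{47 + 4330}{2 \left(-28\right) - 36} = \frac{4377}{-56 - 36} = \frac{4377}{-92} = 4377 \left(- \frac{1}{92}\right) = - \frac{4377}{92}$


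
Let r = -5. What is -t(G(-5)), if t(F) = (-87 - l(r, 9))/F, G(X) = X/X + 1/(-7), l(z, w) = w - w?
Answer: 203/2 ≈ 101.50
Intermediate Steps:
l(z, w) = 0
G(X) = 6/7 (G(X) = 1 + 1*(-⅐) = 1 - ⅐ = 6/7)
t(F) = -87/F (t(F) = (-87 - 1*0)/F = (-87 + 0)/F = -87/F)
-t(G(-5)) = -(-87)/6/7 = -(-87)*7/6 = -1*(-203/2) = 203/2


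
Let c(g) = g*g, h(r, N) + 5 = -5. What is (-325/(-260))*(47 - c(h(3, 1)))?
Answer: -265/4 ≈ -66.250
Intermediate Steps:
h(r, N) = -10 (h(r, N) = -5 - 5 = -10)
c(g) = g**2
(-325/(-260))*(47 - c(h(3, 1))) = (-325/(-260))*(47 - 1*(-10)**2) = (-325*(-1/260))*(47 - 1*100) = 5*(47 - 100)/4 = (5/4)*(-53) = -265/4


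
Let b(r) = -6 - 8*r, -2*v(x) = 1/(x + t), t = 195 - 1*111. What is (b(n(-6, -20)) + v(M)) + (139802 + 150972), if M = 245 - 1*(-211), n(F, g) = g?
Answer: 314202239/1080 ≈ 2.9093e+5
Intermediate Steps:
M = 456 (M = 245 + 211 = 456)
t = 84 (t = 195 - 111 = 84)
v(x) = -1/(2*(84 + x)) (v(x) = -1/(2*(x + 84)) = -1/(2*(84 + x)))
(b(n(-6, -20)) + v(M)) + (139802 + 150972) = ((-6 - 8*(-20)) - 1/(168 + 2*456)) + (139802 + 150972) = ((-6 + 160) - 1/(168 + 912)) + 290774 = (154 - 1/1080) + 290774 = 166319/1080 + 290774 = 314202239/1080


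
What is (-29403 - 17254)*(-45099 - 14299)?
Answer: 2771332486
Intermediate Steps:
(-29403 - 17254)*(-45099 - 14299) = -46657*(-59398) = 2771332486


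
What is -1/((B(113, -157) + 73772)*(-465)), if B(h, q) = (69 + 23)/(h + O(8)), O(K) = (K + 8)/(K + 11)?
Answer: 721/24733440520 ≈ 2.9151e-8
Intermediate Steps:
O(K) = (8 + K)/(11 + K)
B(h, q) = 92/(16/19 + h) (B(h, q) = (69 + 23)/(h + (8 + 8)/(11 + 8)) = 92/(h + 16/19) = 92/(16/19 + h))
-1/((B(113, -157) + 73772)*(-465)) = -1/((1748/(16 + 19*113) + 73772)*(-465)) = -(-1)/((1748/(16 + 2147) + 73772)*465) = -(-1)/((1748/2163 + 73772)*465) = -(-1)/(159570584/2163*465) = -2163*(-1)/(159570584*465) = -1*(-721/24733440520) = 721/24733440520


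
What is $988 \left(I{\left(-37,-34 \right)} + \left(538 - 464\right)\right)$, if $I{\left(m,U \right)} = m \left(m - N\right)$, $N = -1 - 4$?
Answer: $1242904$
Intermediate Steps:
$N = -5$
$I{\left(m,U \right)} = m \left(5 + m\right)$ ($I{\left(m,U \right)} = m \left(m - -5\right) = m \left(m + 5\right) = m \left(5 + m\right)$)
$988 \left(I{\left(-37,-34 \right)} + \left(538 - 464\right)\right) = 988 \left(- 37 \left(5 - 37\right) + \left(538 - 464\right)\right) = 988 \left(\left(-37\right) \left(-32\right) + 74\right) = 988 \left(1184 + 74\right) = 988 \cdot 1258 = 1242904$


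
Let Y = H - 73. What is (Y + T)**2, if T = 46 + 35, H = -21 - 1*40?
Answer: 2809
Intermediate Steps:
H = -61 (H = -21 - 40 = -61)
Y = -134 (Y = -61 - 73 = -134)
T = 81
(Y + T)**2 = (-134 + 81)**2 = (-53)**2 = 2809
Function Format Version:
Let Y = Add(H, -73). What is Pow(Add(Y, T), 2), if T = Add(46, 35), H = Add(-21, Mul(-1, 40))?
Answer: 2809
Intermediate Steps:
H = -61 (H = Add(-21, -40) = -61)
Y = -134 (Y = Add(-61, -73) = -134)
T = 81
Pow(Add(Y, T), 2) = Pow(Add(-134, 81), 2) = Pow(-53, 2) = 2809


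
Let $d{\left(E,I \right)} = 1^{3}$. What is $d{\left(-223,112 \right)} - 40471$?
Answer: $-40470$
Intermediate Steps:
$d{\left(E,I \right)} = 1$
$d{\left(-223,112 \right)} - 40471 = 1 - 40471 = -40470$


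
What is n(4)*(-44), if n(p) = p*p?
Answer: -704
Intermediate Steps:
n(p) = p²
n(4)*(-44) = 4²*(-44) = 16*(-44) = -704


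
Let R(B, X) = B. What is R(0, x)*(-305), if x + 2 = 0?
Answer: 0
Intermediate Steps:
x = -2 (x = -2 + 0 = -2)
R(0, x)*(-305) = 0*(-305) = 0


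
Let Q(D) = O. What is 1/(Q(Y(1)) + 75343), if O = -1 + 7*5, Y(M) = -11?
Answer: 1/75377 ≈ 1.3267e-5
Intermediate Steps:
O = 34 (O = -1 + 35 = 34)
Q(D) = 34
1/(Q(Y(1)) + 75343) = 1/(34 + 75343) = 1/75377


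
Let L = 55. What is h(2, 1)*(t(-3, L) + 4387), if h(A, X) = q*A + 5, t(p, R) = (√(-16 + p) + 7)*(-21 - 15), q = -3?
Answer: -4135 + 36*I*√19 ≈ -4135.0 + 156.92*I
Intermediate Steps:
t(p, R) = -252 - 36*√(-16 + p) (t(p, R) = (7 + √(-16 + p))*(-36) = -252 - 36*√(-16 + p))
h(A, X) = 5 - 3*A (h(A, X) = -3*A + 5 = 5 - 3*A)
h(2, 1)*(t(-3, L) + 4387) = (5 - 3*2)*((-252 - 36*√(-16 - 3)) + 4387) = (5 - 6)*((-252 - 36*I*√19) + 4387) = -((-252 - 36*I*√19) + 4387) = -(4135 - 36*I*√19) = -4135 + 36*I*√19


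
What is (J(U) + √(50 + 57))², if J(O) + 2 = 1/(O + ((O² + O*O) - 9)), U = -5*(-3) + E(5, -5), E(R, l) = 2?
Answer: 38114613/343396 - 1171*√107/293 ≈ 69.652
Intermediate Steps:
U = 17 (U = -5*(-3) + 2 = 15 + 2 = 17)
J(O) = -2 + 1/(-9 + O + 2*O²) (J(O) = -2 + 1/(O + ((O² + O*O) - 9)) = -2 + 1/(O + ((O² + O²) - 9)) = -2 + 1/(O + (2*O² - 9)) = -2 + 1/(O + (-9 + 2*O²)) = -2 + 1/(-9 + O + 2*O²))
(J(U) + √(50 + 57))² = ((19 - 4*17² - 2*17)/(-9 + 17 + 2*17²) + √(50 + 57))² = ((19 - 4*289 - 34)/(-9 + 17 + 2*289) + √107)² = ((19 - 1156 - 34)/(-9 + 17 + 578) + √107)² = (-1171/586 + √107)²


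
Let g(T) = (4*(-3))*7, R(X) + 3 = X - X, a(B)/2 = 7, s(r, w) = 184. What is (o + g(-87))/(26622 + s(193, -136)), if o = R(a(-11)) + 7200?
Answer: 7113/26806 ≈ 0.26535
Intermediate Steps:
a(B) = 14 (a(B) = 2*7 = 14)
R(X) = -3 (R(X) = -3 + (X - X) = -3 + 0 = -3)
g(T) = -84 (g(T) = -12*7 = -84)
o = 7197 (o = -3 + 7200 = 7197)
(o + g(-87))/(26622 + s(193, -136)) = (7197 - 84)/(26622 + 184) = 7113/26806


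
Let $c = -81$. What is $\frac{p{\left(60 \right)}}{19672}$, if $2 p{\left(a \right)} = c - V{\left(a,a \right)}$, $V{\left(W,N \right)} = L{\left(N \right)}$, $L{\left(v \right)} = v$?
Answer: $- \frac{141}{39344} \approx -0.0035838$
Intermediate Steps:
$V{\left(W,N \right)} = N$
$p{\left(a \right)} = - \frac{81}{2} - \frac{a}{2}$ ($p{\left(a \right)} = \frac{-81 - a}{2} = - \frac{81}{2} - \frac{a}{2}$)
$\frac{p{\left(60 \right)}}{19672} = \frac{- \frac{81}{2} - 30}{19672} = \left(- \frac{81}{2} - 30\right) \frac{1}{19672} = \left(- \frac{141}{2}\right) \frac{1}{19672} = - \frac{141}{39344}$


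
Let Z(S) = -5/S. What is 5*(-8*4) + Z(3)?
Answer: -485/3 ≈ -161.67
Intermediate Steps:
5*(-8*4) + Z(3) = 5*(-8*4) - 5/3 = 5*(-32) - 5*⅓ = -160 - 5/3 = -485/3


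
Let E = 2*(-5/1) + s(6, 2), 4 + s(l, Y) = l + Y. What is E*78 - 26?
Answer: -494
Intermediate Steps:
s(l, Y) = -4 + Y + l (s(l, Y) = -4 + (l + Y) = -4 + (Y + l) = -4 + Y + l)
E = -6 (E = 2*(-5/1) + (-4 + 2 + 6) = 2*(-5*1) + 4 = 2*(-5) + 4 = -10 + 4 = -6)
E*78 - 26 = -6*78 - 26 = -468 - 26 = -494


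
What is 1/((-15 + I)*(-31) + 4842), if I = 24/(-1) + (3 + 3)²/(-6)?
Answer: 1/6237 ≈ 0.00016033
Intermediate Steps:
I = -30 (I = 24*(-1) + 6²*(-⅙) = -24 + 36*(-⅙) = -24 - 6 = -30)
1/((-15 + I)*(-31) + 4842) = 1/((-15 - 30)*(-31) + 4842) = 1/(-45*(-31) + 4842) = 1/(1395 + 4842) = 1/6237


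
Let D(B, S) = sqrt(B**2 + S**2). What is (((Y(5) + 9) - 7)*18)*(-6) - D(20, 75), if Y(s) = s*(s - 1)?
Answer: -2376 - 5*sqrt(241) ≈ -2453.6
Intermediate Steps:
Y(s) = s*(-1 + s)
(((Y(5) + 9) - 7)*18)*(-6) - D(20, 75) = (((5*(-1 + 5) + 9) - 7)*18)*(-6) - sqrt(20**2 + 75**2) = (((5*4 + 9) - 7)*18)*(-6) - sqrt(400 + 5625) = (((20 + 9) - 7)*18)*(-6) - sqrt(6025) = ((29 - 7)*18)*(-6) - 5*sqrt(241) = (22*18)*(-6) - 5*sqrt(241) = 396*(-6) - 5*sqrt(241) = -2376 - 5*sqrt(241)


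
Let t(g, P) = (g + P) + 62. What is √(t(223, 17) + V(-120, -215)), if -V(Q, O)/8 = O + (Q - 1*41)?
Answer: √3310 ≈ 57.533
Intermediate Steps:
t(g, P) = 62 + P + g (t(g, P) = (P + g) + 62 = 62 + P + g)
V(Q, O) = 328 - 8*O - 8*Q (V(Q, O) = -8*(O + (Q - 1*41)) = -8*(O + (Q - 41)) = -8*(O + (-41 + Q)) = -8*(-41 + O + Q) = 328 - 8*O - 8*Q)
√(t(223, 17) + V(-120, -215)) = √((62 + 17 + 223) + (328 - 8*(-215) - 8*(-120))) = √(302 + (328 + 1720 + 960)) = √(302 + 3008) = √3310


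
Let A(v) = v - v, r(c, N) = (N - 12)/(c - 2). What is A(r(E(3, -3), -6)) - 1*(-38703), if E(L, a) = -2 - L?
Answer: 38703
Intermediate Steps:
r(c, N) = (-12 + N)/(-2 + c)
A(v) = 0
A(r(E(3, -3), -6)) - 1*(-38703) = 0 - 1*(-38703) = 0 + 38703 = 38703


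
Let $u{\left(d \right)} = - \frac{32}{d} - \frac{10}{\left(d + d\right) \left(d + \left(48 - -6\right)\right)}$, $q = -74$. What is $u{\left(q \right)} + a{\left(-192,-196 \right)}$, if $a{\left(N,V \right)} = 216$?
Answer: $\frac{64063}{296} \approx 216.43$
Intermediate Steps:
$u{\left(d \right)} = - \frac{32}{d} - \frac{5}{d \left(54 + d\right)}$ ($u{\left(d \right)} = - \frac{32}{d} - \frac{10}{2 d \left(d + \left(48 + 6\right)\right)} = - \frac{32}{d} - \frac{10}{2 d \left(d + 54\right)} = - \frac{32}{d} - \frac{10}{2 d \left(54 + d\right)} = - \frac{32}{d} - 10 \frac{1}{2 d \left(54 + d\right)} = - \frac{32}{d} - \frac{5}{d \left(54 + d\right)}$)
$u{\left(q \right)} + a{\left(-192,-196 \right)} = \frac{-1733 - -2368}{\left(-74\right) \left(54 - 74\right)} + 216 = - \frac{-1733 + 2368}{74 \left(-20\right)} + 216 = \left(- \frac{1}{74}\right) \left(- \frac{1}{20}\right) 635 + 216 = \frac{127}{296} + 216 = \frac{64063}{296}$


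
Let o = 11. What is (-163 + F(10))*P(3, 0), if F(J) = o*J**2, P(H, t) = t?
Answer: 0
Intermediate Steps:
F(J) = 11*J**2
(-163 + F(10))*P(3, 0) = (-163 + 11*10**2)*0 = (-163 + 11*100)*0 = (-163 + 1100)*0 = 937*0 = 0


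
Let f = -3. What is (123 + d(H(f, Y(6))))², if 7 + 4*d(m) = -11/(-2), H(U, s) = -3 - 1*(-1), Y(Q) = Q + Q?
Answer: 962361/64 ≈ 15037.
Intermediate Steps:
Y(Q) = 2*Q
H(U, s) = -2 (H(U, s) = -3 + 1 = -2)
d(m) = -3/8 (d(m) = -7/4 + (-11/(-2))/4 = -7/4 + (-11*(-½))/4 = -7/4 + (¼)*(11/2) = -7/4 + 11/8 = -3/8)
(123 + d(H(f, Y(6))))² = (123 - 3/8)² = (981/8)² = 962361/64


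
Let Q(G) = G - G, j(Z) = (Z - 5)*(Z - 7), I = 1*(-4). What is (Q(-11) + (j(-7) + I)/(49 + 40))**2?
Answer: 26896/7921 ≈ 3.3955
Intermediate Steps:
I = -4
j(Z) = (-7 + Z)*(-5 + Z) (j(Z) = (-5 + Z)*(-7 + Z) = (-7 + Z)*(-5 + Z))
Q(G) = 0
(Q(-11) + (j(-7) + I)/(49 + 40))**2 = (0 + ((35 + (-7)**2 - 12*(-7)) - 4)/(49 + 40))**2 = (0 + ((35 + 49 + 84) - 4)/89)**2 = (0 + (168 - 4)*(1/89))**2 = (0 + 164*(1/89))**2 = (0 + 164/89)**2 = (164/89)**2 = 26896/7921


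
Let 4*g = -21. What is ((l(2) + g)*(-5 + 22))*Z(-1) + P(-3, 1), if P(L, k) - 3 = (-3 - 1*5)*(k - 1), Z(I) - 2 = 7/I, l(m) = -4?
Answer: 3157/4 ≈ 789.25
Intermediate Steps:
g = -21/4 (g = (¼)*(-21) = -21/4 ≈ -5.2500)
Z(I) = 2 + 7/I
P(L, k) = 11 - 8*k (P(L, k) = 3 + (-3 - 1*5)*(k - 1) = 3 + (-3 - 5)*(-1 + k) = 3 - 8*(-1 + k) = 3 + (8 - 8*k) = 11 - 8*k)
((l(2) + g)*(-5 + 22))*Z(-1) + P(-3, 1) = ((-4 - 21/4)*(-5 + 22))*(2 + 7/(-1)) + (11 - 8*1) = (-37/4*17)*(2 + 7*(-1)) + (11 - 8) = -629*(2 - 7)/4 + 3 = -629/4*(-5) + 3 = 3145/4 + 3 = 3157/4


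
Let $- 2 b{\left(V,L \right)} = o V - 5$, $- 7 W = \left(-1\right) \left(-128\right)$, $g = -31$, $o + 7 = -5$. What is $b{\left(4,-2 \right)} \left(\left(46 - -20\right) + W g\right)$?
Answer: $\frac{117395}{7} \approx 16771.0$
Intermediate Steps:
$o = -12$ ($o = -7 - 5 = -12$)
$W = - \frac{128}{7}$ ($W = - \frac{\left(-1\right) \left(-128\right)}{7} = \left(- \frac{1}{7}\right) 128 = - \frac{128}{7} \approx -18.286$)
$b{\left(V,L \right)} = \frac{5}{2} + 6 V$ ($b{\left(V,L \right)} = - \frac{- 12 V - 5}{2} = - \frac{-5 - 12 V}{2} = \frac{5}{2} + 6 V$)
$b{\left(4,-2 \right)} \left(\left(46 - -20\right) + W g\right) = \left(\frac{5}{2} + 6 \cdot 4\right) \left(\left(46 - -20\right) - - \frac{3968}{7}\right) = \left(\frac{5}{2} + 24\right) \left(\left(46 + 20\right) + \frac{3968}{7}\right) = \frac{53 \left(66 + \frac{3968}{7}\right)}{2} = \frac{53}{2} \cdot \frac{4430}{7} = \frac{117395}{7}$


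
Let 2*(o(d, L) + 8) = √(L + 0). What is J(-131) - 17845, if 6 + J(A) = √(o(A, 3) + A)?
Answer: -17851 + I*√(556 - 2*√3)/2 ≈ -17851.0 + 11.753*I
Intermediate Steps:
o(d, L) = -8 + √L/2 (o(d, L) = -8 + √(L + 0)/2 = -8 + √L/2)
J(A) = -6 + √(-8 + A + √3/2) (J(A) = -6 + √((-8 + √3/2) + A) = -6 + √(-8 + A + √3/2))
J(-131) - 17845 = (-6 + √(-32 + 2*√3 + 4*(-131))/2) - 17845 = (-6 + √(-32 + 2*√3 - 524)/2) - 17845 = (-6 + √(-556 + 2*√3)/2) - 17845 = -17851 + √(-556 + 2*√3)/2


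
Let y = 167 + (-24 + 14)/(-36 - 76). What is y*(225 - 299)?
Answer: -346209/28 ≈ -12365.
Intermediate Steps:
y = 9357/56 (y = 167 - 10/(-112) = 167 - 10*(-1/112) = 167 + 5/56 = 9357/56 ≈ 167.09)
y*(225 - 299) = 9357*(225 - 299)/56 = (9357/56)*(-74) = -346209/28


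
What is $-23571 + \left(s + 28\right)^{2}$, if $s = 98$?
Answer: $-7695$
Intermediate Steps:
$-23571 + \left(s + 28\right)^{2} = -23571 + \left(98 + 28\right)^{2} = -23571 + 126^{2} = -23571 + 15876 = -7695$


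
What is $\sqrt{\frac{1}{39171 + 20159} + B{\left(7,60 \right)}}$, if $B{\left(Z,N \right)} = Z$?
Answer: $\frac{\sqrt{24640401630}}{59330} \approx 2.6458$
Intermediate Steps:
$\sqrt{\frac{1}{39171 + 20159} + B{\left(7,60 \right)}} = \sqrt{\frac{1}{39171 + 20159} + 7} = \sqrt{\frac{1}{59330} + 7} = \sqrt{\frac{415311}{59330}} = \frac{\sqrt{24640401630}}{59330}$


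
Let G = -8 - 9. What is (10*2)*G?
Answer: -340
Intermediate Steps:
G = -17
(10*2)*G = (10*2)*(-17) = 20*(-17) = -340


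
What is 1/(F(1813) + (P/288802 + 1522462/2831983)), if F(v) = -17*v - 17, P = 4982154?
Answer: -408941177183/12603653489218401 ≈ -3.2446e-5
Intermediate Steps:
F(v) = -17 - 17*v
1/(F(1813) + (P/288802 + 1522462/2831983)) = 1/((-17 - 17*1813) + (4982154/288802 + 1522462/2831983)) = 1/((-17 - 30821) + (4982154*(1/288802) + 1522462*(1/2831983))) = 1/(-30838 + (2491077/144401 + 1522462/2831983)) = 1/(-30838 + 7274532750953/408941177183) = 1/(-12603653489218401/408941177183) = -408941177183/12603653489218401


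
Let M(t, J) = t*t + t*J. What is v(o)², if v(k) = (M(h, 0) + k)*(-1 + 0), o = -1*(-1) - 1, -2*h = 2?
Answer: 1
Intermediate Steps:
h = -1 (h = -½*2 = -1)
M(t, J) = t² + J*t
o = 0 (o = 1 - 1 = 0)
v(k) = -1 - k (v(k) = (-(0 - 1) + k)*(-1 + 0) = (-1*(-1) + k)*(-1) = (1 + k)*(-1) = -1 - k)
v(o)² = (-1 - 1*0)² = (-1 + 0)² = (-1)² = 1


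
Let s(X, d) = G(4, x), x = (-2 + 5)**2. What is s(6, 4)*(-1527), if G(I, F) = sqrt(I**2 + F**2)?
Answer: -1527*sqrt(97) ≈ -15039.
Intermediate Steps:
x = 9 (x = 3**2 = 9)
G(I, F) = sqrt(F**2 + I**2)
s(X, d) = sqrt(97) (s(X, d) = sqrt(9**2 + 4**2) = sqrt(81 + 16) = sqrt(97))
s(6, 4)*(-1527) = sqrt(97)*(-1527) = -1527*sqrt(97)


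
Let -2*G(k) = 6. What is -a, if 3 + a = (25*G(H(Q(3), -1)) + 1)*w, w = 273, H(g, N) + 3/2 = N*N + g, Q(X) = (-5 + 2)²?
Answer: 20205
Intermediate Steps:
Q(X) = 9 (Q(X) = (-3)² = 9)
H(g, N) = -3/2 + g + N² (H(g, N) = -3/2 + (N*N + g) = -3/2 + (N² + g) = -3/2 + (g + N²) = -3/2 + g + N²)
G(k) = -3 (G(k) = -½*6 = -3)
a = -20205 (a = -3 + (25*(-3) + 1)*273 = -3 + (-75 + 1)*273 = -3 - 74*273 = -3 - 20202 = -20205)
-a = -1*(-20205) = 20205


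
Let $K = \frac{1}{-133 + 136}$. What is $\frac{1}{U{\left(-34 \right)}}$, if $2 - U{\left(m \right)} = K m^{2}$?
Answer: $- \frac{3}{1150} \approx -0.0026087$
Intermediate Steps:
$K = \frac{1}{3} \approx 0.33333$
$U{\left(m \right)} = 2 - \frac{m^{2}}{3}$
$\frac{1}{U{\left(-34 \right)}} = \frac{1}{2 - \frac{\left(-34\right)^{2}}{3}} = \frac{1}{2 - \frac{1156}{3}} = \frac{1}{- \frac{1150}{3}} = - \frac{3}{1150}$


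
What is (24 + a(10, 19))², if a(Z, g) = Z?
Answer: 1156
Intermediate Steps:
(24 + a(10, 19))² = (24 + 10)² = 34² = 1156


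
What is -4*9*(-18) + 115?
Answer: 763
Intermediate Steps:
-4*9*(-18) + 115 = -36*(-18) + 115 = 648 + 115 = 763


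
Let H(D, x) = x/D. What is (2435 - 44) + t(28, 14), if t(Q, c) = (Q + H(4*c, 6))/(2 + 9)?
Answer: 737215/308 ≈ 2393.6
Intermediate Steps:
t(Q, c) = Q/11 + 3/(22*c) (t(Q, c) = (Q + 6/((4*c)))/(2 + 9) = (Q + 6*(1/(4*c)))/11 = (Q + 3/(2*c))*(1/11) = Q/11 + 3/(22*c))
(2435 - 44) + t(28, 14) = (2435 - 44) + ((1/11)*28 + (3/22)/14) = 2391 + (28/11 + (3/22)*(1/14)) = 2391 + (28/11 + 3/308) = 2391 + 787/308 = 737215/308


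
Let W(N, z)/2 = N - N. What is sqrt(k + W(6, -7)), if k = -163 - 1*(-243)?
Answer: 4*sqrt(5) ≈ 8.9443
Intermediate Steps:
W(N, z) = 0 (W(N, z) = 2*(N - N) = 2*0 = 0)
k = 80 (k = -163 + 243 = 80)
sqrt(k + W(6, -7)) = sqrt(80 + 0) = sqrt(80) = 4*sqrt(5)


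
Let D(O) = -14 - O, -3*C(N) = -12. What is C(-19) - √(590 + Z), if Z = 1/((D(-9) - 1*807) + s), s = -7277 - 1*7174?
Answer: 4 - √137445894447/15263 ≈ -20.290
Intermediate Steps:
C(N) = 4 (C(N) = -⅓*(-12) = 4)
s = -14451 (s = -7277 - 7174 = -14451)
Z = -1/15263 (Z = 1/(((-14 - 1*(-9)) - 1*807) - 14451) = 1/(((-14 + 9) - 807) - 14451) = 1/((-5 - 807) - 14451) = 1/(-812 - 14451) = 1/(-15263) = -1/15263 ≈ -6.5518e-5)
C(-19) - √(590 + Z) = 4 - √(590 - 1/15263) = 4 - √(9005169/15263) = 4 - √137445894447/15263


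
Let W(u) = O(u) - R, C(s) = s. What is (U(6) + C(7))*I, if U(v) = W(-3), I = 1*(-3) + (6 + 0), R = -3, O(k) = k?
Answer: 21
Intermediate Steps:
I = 3 (I = -3 + 6 = 3)
W(u) = 3 + u (W(u) = u - 1*(-3) = u + 3 = 3 + u)
U(v) = 0 (U(v) = 3 - 3 = 0)
(U(6) + C(7))*I = (0 + 7)*3 = 7*3 = 21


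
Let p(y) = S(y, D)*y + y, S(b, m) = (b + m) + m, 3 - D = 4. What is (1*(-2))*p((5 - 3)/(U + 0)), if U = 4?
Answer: ½ ≈ 0.50000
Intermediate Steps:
D = -1 (D = 3 - 1*4 = 3 - 4 = -1)
S(b, m) = b + 2*m
p(y) = y + y*(-2 + y) (p(y) = (y + 2*(-1))*y + y = (y - 2)*y + y = (-2 + y)*y + y = y*(-2 + y) + y = y + y*(-2 + y))
(1*(-2))*p((5 - 3)/(U + 0)) = (1*(-2))*(((5 - 3)/(4 + 0))*(-1 + (5 - 3)/(4 + 0))) = -2*2/4*(-1 + 2/4) = -2*2*(¼)*(-1 + 2*(¼)) = -(-1 + ½) = -(-1)/2 = -2*(-¼) = ½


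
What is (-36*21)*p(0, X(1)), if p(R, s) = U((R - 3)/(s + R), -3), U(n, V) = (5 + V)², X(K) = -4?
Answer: -3024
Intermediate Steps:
p(R, s) = 4 (p(R, s) = (5 - 3)² = 2² = 4)
(-36*21)*p(0, X(1)) = -36*21*4 = -756*4 = -3024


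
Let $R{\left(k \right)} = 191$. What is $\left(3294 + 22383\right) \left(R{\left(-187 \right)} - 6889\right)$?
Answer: $-171984546$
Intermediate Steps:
$\left(3294 + 22383\right) \left(R{\left(-187 \right)} - 6889\right) = \left(3294 + 22383\right) \left(191 - 6889\right) = 25677 \left(-6698\right) = -171984546$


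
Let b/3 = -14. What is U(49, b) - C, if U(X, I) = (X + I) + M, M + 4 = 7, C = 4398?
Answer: -4388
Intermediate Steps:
b = -42 (b = 3*(-14) = -42)
M = 3 (M = -4 + 7 = 3)
U(X, I) = 3 + I + X (U(X, I) = (X + I) + 3 = (I + X) + 3 = 3 + I + X)
U(49, b) - C = (3 - 42 + 49) - 1*4398 = 10 - 4398 = -4388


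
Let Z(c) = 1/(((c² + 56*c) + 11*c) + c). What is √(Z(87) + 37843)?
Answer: 2*√1720392215790/13485 ≈ 194.53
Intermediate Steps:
Z(c) = 1/(c² + 68*c) (Z(c) = 1/((c² + 67*c) + c) = 1/(c² + 68*c))
√(Z(87) + 37843) = √(1/(87*(68 + 87)) + 37843) = √((1/87)/155 + 37843) = √((1/87)*(1/155) + 37843) = √(1/13485 + 37843) = √(510312856/13485) = 2*√1720392215790/13485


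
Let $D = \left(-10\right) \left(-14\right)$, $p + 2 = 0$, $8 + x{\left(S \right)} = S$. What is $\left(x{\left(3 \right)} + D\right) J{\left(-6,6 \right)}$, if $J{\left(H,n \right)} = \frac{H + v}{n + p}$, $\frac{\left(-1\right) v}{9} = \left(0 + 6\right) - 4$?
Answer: $-810$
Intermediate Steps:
$x{\left(S \right)} = -8 + S$
$v = -18$ ($v = - 9 \left(\left(0 + 6\right) - 4\right) = - 9 \left(6 - 4\right) = \left(-9\right) 2 = -18$)
$p = -2$ ($p = -2 + 0 = -2$)
$J{\left(H,n \right)} = \frac{-18 + H}{-2 + n}$ ($J{\left(H,n \right)} = \frac{H - 18}{n - 2} = \frac{-18 + H}{-2 + n}$)
$D = 140$
$\left(x{\left(3 \right)} + D\right) J{\left(-6,6 \right)} = \left(\left(-8 + 3\right) + 140\right) \frac{-18 - 6}{-2 + 6} = \left(-5 + 140\right) \frac{1}{4} \left(-24\right) = 135 \cdot \frac{1}{4} \left(-24\right) = 135 \left(-6\right) = -810$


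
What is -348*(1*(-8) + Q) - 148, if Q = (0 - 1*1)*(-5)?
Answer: 896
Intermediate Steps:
Q = 5 (Q = (0 - 1)*(-5) = -1*(-5) = 5)
-348*(1*(-8) + Q) - 148 = -348*(1*(-8) + 5) - 148 = -348*(-8 + 5) - 148 = -348*(-3) - 148 = 1044 - 148 = 896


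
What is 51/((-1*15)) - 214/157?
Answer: -3739/785 ≈ -4.7631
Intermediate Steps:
51/((-1*15)) - 214/157 = 51/(-15) - 214*1/157 = 51*(-1/15) - 214/157 = -17/5 - 214/157 = -3739/785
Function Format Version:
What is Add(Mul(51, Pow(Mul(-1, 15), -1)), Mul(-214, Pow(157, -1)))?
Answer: Rational(-3739, 785) ≈ -4.7631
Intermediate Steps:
Add(Mul(51, Pow(Mul(-1, 15), -1)), Mul(-214, Pow(157, -1))) = Add(Mul(51, Pow(-15, -1)), Mul(-214, Rational(1, 157))) = Add(Mul(51, Rational(-1, 15)), Rational(-214, 157)) = Add(Rational(-17, 5), Rational(-214, 157)) = Rational(-3739, 785)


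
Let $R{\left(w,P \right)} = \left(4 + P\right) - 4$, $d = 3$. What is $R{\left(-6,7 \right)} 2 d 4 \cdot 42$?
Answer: $7056$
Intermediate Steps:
$R{\left(w,P \right)} = P$
$R{\left(-6,7 \right)} 2 d 4 \cdot 42 = 7 \cdot 2 \cdot 3 \cdot 4 \cdot 42 = 7 \cdot 6 \cdot 4 \cdot 42 = 7 \cdot 24 \cdot 42 = 168 \cdot 42 = 7056$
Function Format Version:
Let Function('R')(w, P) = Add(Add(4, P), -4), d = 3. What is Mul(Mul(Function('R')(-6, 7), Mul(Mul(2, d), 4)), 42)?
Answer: 7056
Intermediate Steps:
Function('R')(w, P) = P
Mul(Mul(Function('R')(-6, 7), Mul(Mul(2, d), 4)), 42) = Mul(Mul(7, Mul(Mul(2, 3), 4)), 42) = Mul(Mul(7, Mul(6, 4)), 42) = Mul(Mul(7, 24), 42) = Mul(168, 42) = 7056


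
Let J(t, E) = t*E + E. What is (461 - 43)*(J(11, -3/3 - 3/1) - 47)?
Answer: -39710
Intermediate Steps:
J(t, E) = E + E*t (J(t, E) = E*t + E = E + E*t)
(461 - 43)*(J(11, -3/3 - 3/1) - 47) = (461 - 43)*((-3/3 - 3/1)*(1 + 11) - 47) = 418*((-3*⅓ - 3*1)*12 - 47) = 418*((-1 - 3)*12 - 47) = 418*(-4*12 - 47) = 418*(-48 - 47) = 418*(-95) = -39710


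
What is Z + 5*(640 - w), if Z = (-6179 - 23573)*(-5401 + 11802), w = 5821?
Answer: -190468457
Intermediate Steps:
Z = -190442552 (Z = -29752*6401 = -190442552)
Z + 5*(640 - w) = -190442552 + 5*(640 - 1*5821) = -190442552 + 5*(640 - 5821) = -190442552 + 5*(-5181) = -190442552 - 25905 = -190468457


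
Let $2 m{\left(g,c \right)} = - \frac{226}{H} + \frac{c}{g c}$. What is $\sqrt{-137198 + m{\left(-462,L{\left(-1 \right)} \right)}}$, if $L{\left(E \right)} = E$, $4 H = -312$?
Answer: $\frac{i \sqrt{4948958975961}}{6006} \approx 370.4 i$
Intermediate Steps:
$H = -78$ ($H = \frac{1}{4} \left(-312\right) = -78$)
$m{\left(g,c \right)} = \frac{113}{78} + \frac{1}{2 g}$ ($m{\left(g,c \right)} = \frac{- \frac{226}{-78} + \frac{c}{g c}}{2} = \frac{\left(-226\right) \left(- \frac{1}{78}\right) + \frac{c}{c g}}{2} = \frac{\frac{113}{39} + c \frac{1}{c g}}{2} = \frac{\frac{113}{39} + \frac{1}{g}}{2} = \frac{113}{78} + \frac{1}{2 g}$)
$\sqrt{-137198 + m{\left(-462,L{\left(-1 \right)} \right)}} = \sqrt{-137198 + \frac{39 + 113 \left(-462\right)}{78 \left(-462\right)}} = \sqrt{-137198 + \frac{1}{78} \left(- \frac{1}{462}\right) \left(39 - 52206\right)} = \sqrt{-137198 + \frac{1}{78} \left(- \frac{1}{462}\right) \left(-52167\right)} = \sqrt{-137198 + \frac{17389}{12012}} = \sqrt{- \frac{1648004987}{12012}} = \frac{i \sqrt{4948958975961}}{6006}$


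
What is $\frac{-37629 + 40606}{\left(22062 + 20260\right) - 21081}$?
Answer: $\frac{2977}{21241} \approx 0.14015$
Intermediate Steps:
$\frac{-37629 + 40606}{\left(22062 + 20260\right) - 21081} = \frac{2977}{42322 - 21081} = \frac{2977}{21241}$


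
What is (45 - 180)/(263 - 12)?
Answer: -135/251 ≈ -0.53785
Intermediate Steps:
(45 - 180)/(263 - 12) = -135/251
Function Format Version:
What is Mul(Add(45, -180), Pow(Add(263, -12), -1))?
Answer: Rational(-135, 251) ≈ -0.53785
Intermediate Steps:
Mul(Add(45, -180), Pow(Add(263, -12), -1)) = Mul(-135, Pow(251, -1)) = Mul(-135, Rational(1, 251)) = Rational(-135, 251)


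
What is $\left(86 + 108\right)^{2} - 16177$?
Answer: $21459$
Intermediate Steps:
$\left(86 + 108\right)^{2} - 16177 = 194^{2} - 16177 = 37636 - 16177 = 21459$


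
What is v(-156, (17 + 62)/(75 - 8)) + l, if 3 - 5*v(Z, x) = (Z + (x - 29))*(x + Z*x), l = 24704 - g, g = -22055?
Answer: 898709802/22445 ≈ 40041.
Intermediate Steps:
l = 46759 (l = 24704 - 1*(-22055) = 24704 + 22055 = 46759)
v(Z, x) = ⅗ - (x + Z*x)*(-29 + Z + x)/5 (v(Z, x) = ⅗ - (Z + (x - 29))*(x + Z*x)/5 = ⅗ - (Z + (-29 + x))*(x + Z*x)/5 = ⅗ - (-29 + Z + x)*(x + Z*x)/5 = ⅗ - (x + Z*x)*(-29 + Z + x)/5)
v(-156, (17 + 62)/(75 - 8)) + l = (⅗ - (17 + 62)²/(75 - 8)²/5 + 29*((17 + 62)/(75 - 8))/5 - ⅕*(-156)*((17 + 62)/(75 - 8))² - ⅕*(17 + 62)/(75 - 8)*(-156)² + (28/5)*(-156)*((17 + 62)/(75 - 8))) + 46759 = (⅗ - (79/67)²/5 + 29*(79/67)/5 - ⅕*(-156)*(79/67)² - ⅕*79/67*24336 + (28/5)*(-156)*(79/67)) + 46759 = (⅗ - (79*(1/67))²/5 + 29*(79*(1/67))/5 - ⅕*(-156)*(79*(1/67))² - ⅕*79*(1/67)*24336 + (28/5)*(-156)*(79*(1/67))) + 46759 = (⅗ - (79/67)²/5 + (29/5)*(79/67) - ⅕*(-156)*(79/67)² - ⅕*79/67*24336 + (28/5)*(-156)*(79/67)) + 46759 = (⅗ - ⅕*6241/4489 + 2291/335 - ⅕*(-156)*6241/4489 - 1922544/335 - 345072/335) + 46759 = (⅗ - 6241/22445 + 2291/335 + 973596/22445 - 1922544/335 - 345072/335) + 46759 = -150795953/22445 + 46759 = 898709802/22445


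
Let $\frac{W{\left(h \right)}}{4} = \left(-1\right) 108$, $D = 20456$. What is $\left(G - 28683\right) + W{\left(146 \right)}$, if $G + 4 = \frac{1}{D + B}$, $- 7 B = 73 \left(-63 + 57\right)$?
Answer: $- \frac{4182361963}{143630} \approx -29119.0$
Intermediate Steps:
$W{\left(h \right)} = -432$ ($W{\left(h \right)} = 4 \left(\left(-1\right) 108\right) = 4 \left(-108\right) = -432$)
$B = \frac{438}{7}$ ($B = - \frac{73 \left(-63 + 57\right)}{7} = - \frac{73 \left(-6\right)}{7} = \left(- \frac{1}{7}\right) \left(-438\right) = \frac{438}{7} \approx 62.571$)
$G = - \frac{574513}{143630}$ ($G = -4 + \frac{1}{20456 + \frac{438}{7}} = -4 + \frac{1}{\frac{143630}{7}} = -4 + \frac{7}{143630} = - \frac{574513}{143630} \approx -4.0$)
$\left(G - 28683\right) + W{\left(146 \right)} = \left(- \frac{574513}{143630} - 28683\right) - 432 = - \frac{4120313803}{143630} - 432 = - \frac{4182361963}{143630}$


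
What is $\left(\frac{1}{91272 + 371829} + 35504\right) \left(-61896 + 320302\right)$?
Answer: $\frac{4248695406279430}{463101} \approx 9.1745 \cdot 10^{9}$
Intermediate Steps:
$\left(\frac{1}{91272 + 371829} + 35504\right) \left(-61896 + 320302\right) = \left(\frac{1}{463101} + 35504\right) 258406 = \frac{16441937905}{463101} \cdot 258406 = \frac{4248695406279430}{463101}$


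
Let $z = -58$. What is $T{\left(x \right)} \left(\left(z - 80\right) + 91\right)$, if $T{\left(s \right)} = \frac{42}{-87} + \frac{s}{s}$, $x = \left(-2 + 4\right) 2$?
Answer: $- \frac{705}{29} \approx -24.31$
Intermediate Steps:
$x = 4$ ($x = 2 \cdot 2 = 4$)
$T{\left(s \right)} = \frac{15}{29}$ ($T{\left(s \right)} = 42 \left(- \frac{1}{87}\right) + 1 = - \frac{14}{29} + 1 = \frac{15}{29}$)
$T{\left(x \right)} \left(\left(z - 80\right) + 91\right) = \frac{15 \left(\left(-58 - 80\right) + 91\right)}{29} = \frac{15 \left(-138 + 91\right)}{29} = \frac{15}{29} \left(-47\right) = - \frac{705}{29}$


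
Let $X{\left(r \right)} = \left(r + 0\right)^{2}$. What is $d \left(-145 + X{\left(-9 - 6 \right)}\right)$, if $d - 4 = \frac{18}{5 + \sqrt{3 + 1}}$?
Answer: $\frac{3680}{7} \approx 525.71$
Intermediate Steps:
$X{\left(r \right)} = r^{2}$
$d = \frac{46}{7}$ ($d = 4 + \frac{18}{5 + \sqrt{3 + 1}} = 4 + \frac{18}{5 + \sqrt{4}} = 4 + \frac{18}{5 + 2} = 4 + \frac{18}{7} = \frac{46}{7} \approx 6.5714$)
$d \left(-145 + X{\left(-9 - 6 \right)}\right) = \frac{46 \left(-145 + \left(-9 - 6\right)^{2}\right)}{7} = \frac{46 \left(-145 + \left(-15\right)^{2}\right)}{7} = \frac{46 \left(-145 + 225\right)}{7} = \frac{46}{7} \cdot 80 = \frac{3680}{7}$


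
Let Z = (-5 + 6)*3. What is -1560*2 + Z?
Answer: -3117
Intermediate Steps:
Z = 3 (Z = 1*3 = 3)
-1560*2 + Z = -1560*2 + 3 = -104*30 + 3 = -3120 + 3 = -3117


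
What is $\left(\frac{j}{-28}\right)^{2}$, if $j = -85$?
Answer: $\frac{7225}{784} \approx 9.2156$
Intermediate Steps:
$\left(\frac{j}{-28}\right)^{2} = \left(- \frac{85}{-28}\right)^{2} = \left(\left(-85\right) \left(- \frac{1}{28}\right)\right)^{2} = \left(\frac{85}{28}\right)^{2} = \frac{7225}{784}$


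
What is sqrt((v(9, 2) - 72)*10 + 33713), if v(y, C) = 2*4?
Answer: sqrt(33073) ≈ 181.86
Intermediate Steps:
v(y, C) = 8
sqrt((v(9, 2) - 72)*10 + 33713) = sqrt((8 - 72)*10 + 33713) = sqrt(-64*10 + 33713) = sqrt(-640 + 33713) = sqrt(33073)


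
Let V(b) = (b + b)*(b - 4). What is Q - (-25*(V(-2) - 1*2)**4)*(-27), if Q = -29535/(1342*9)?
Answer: -57872945695/366 ≈ -1.5812e+8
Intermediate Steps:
V(b) = 2*b*(-4 + b) (V(b) = (2*b)*(-4 + b) = 2*b*(-4 + b))
Q = -895/366 (Q = -29535/12078 = -29535*1/12078 = -895/366 ≈ -2.4454)
Q - (-25*(V(-2) - 1*2)**4)*(-27) = -895/366 - (-25*(2*(-2)*(-4 - 2) - 1*2)**4)*(-27) = -895/366 - (-25*(2*(-2)*(-6) - 2)**4)*(-27) = -895/366 - (-25*(24 - 2)**4)*(-27) = -895/366 - (-25*22**4)*(-27) = -895/366 - (-25*234256)*(-27) = -895/366 - (-5856400)*(-27) = -895/366 - 1*158122800 = -895/366 - 158122800 = -57872945695/366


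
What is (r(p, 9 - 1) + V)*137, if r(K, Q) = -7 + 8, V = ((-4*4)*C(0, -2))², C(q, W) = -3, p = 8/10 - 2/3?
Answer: 315785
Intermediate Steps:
p = 2/15 (p = 8*(⅒) - 2*⅓ = ⅘ - ⅔ = 2/15 ≈ 0.13333)
V = 2304 (V = (-4*4*(-3))² = (-16*(-3))² = 48² = 2304)
r(K, Q) = 1
(r(p, 9 - 1) + V)*137 = (1 + 2304)*137 = 2305*137 = 315785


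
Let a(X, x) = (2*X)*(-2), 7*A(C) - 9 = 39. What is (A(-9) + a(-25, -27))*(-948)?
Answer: -709104/7 ≈ -1.0130e+5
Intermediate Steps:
A(C) = 48/7 (A(C) = 9/7 + (1/7)*39 = 9/7 + 39/7 = 48/7)
a(X, x) = -4*X
(A(-9) + a(-25, -27))*(-948) = (48/7 - 4*(-25))*(-948) = (48/7 + 100)*(-948) = (748/7)*(-948) = -709104/7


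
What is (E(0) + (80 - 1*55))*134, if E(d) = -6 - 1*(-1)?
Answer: 2680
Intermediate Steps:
E(d) = -5 (E(d) = -6 + 1 = -5)
(E(0) + (80 - 1*55))*134 = (-5 + (80 - 1*55))*134 = (-5 + (80 - 55))*134 = (-5 + 25)*134 = 20*134 = 2680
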